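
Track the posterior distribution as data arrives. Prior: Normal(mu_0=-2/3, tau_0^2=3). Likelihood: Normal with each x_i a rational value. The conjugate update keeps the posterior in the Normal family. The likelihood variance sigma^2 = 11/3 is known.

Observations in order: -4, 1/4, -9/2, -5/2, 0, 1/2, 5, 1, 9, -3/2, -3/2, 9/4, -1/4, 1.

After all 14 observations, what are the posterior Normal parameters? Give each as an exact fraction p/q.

mu_0=425/1644, tau_0^2=33/137

obs 1: x=-4 → posterior Normal(-13/6, 33/20)
obs 2: x=1/4 → posterior Normal(-17/12, 33/29)
obs 3: x=-9/2 → posterior Normal(-979/456, 33/38)
obs 4: x=-5/2 → posterior Normal(-1249/564, 33/47)
obs 5: x=0 → posterior Normal(-1249/672, 33/56)
obs 6: x=1/2 → posterior Normal(-239/156, 33/65)
obs 7: x=5 → posterior Normal(-655/888, 33/74)
obs 8: x=1 → posterior Normal(-547/996, 33/83)
obs 9: x=9 → posterior Normal(425/1104, 33/92)
obs 10: x=-3/2 → posterior Normal(263/1212, 33/101)
obs 11: x=-3/2 → posterior Normal(101/1320, 3/10)
obs 12: x=9/4 → posterior Normal(86/357, 33/119)
obs 13: x=-1/4 → posterior Normal(317/1536, 33/128)
obs 14: x=1 → posterior Normal(425/1644, 33/137)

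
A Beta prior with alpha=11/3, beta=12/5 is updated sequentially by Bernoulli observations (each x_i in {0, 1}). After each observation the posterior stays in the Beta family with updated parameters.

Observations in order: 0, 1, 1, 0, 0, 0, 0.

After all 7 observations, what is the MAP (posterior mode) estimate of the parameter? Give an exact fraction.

35/83

obs 1: x=0 → posterior Beta(11/3, 17/5)
obs 2: x=1 → posterior Beta(14/3, 17/5)
obs 3: x=1 → posterior Beta(17/3, 17/5)
obs 4: x=0 → posterior Beta(17/3, 22/5)
obs 5: x=0 → posterior Beta(17/3, 27/5)
obs 6: x=0 → posterior Beta(17/3, 32/5)
obs 7: x=0 → posterior Beta(17/3, 37/5)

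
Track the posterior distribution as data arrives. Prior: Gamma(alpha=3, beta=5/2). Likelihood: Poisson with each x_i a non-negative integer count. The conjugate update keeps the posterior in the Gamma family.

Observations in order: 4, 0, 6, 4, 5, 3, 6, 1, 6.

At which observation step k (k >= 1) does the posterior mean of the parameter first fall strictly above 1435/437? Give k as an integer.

obs 1: x=4 → posterior Gamma(7, 7/2)
obs 2: x=0 → posterior Gamma(7, 9/2)
obs 3: x=6 → posterior Gamma(13, 11/2)
obs 4: x=4 → posterior Gamma(17, 13/2)
obs 5: x=5 → posterior Gamma(22, 15/2)
obs 6: x=3 → posterior Gamma(25, 17/2)
obs 7: x=6 → posterior Gamma(31, 19/2)
obs 8: x=1 → posterior Gamma(32, 21/2)
obs 9: x=6 → posterior Gamma(38, 23/2)

k = 9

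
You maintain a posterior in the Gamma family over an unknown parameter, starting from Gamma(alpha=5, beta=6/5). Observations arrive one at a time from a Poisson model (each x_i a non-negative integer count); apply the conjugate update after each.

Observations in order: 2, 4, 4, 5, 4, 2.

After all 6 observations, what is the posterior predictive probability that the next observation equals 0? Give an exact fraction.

obs 1: x=2 → posterior Gamma(7, 11/5)
obs 2: x=4 → posterior Gamma(11, 16/5)
obs 3: x=4 → posterior Gamma(15, 21/5)
obs 4: x=5 → posterior Gamma(20, 26/5)
obs 5: x=4 → posterior Gamma(24, 31/5)
obs 6: x=2 → posterior Gamma(26, 36/5)

29098125988731506183153025616435306561536/855815749912862575413504094141988390921041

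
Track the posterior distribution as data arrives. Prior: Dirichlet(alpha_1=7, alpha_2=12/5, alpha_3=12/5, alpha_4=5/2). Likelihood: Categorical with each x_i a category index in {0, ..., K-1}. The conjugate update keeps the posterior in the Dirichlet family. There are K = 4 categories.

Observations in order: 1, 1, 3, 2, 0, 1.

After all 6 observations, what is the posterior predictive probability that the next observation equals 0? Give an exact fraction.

80/203

obs 1: x=1 → posterior Dirichlet(7, 17/5, 12/5, 5/2)
obs 2: x=1 → posterior Dirichlet(7, 22/5, 12/5, 5/2)
obs 3: x=3 → posterior Dirichlet(7, 22/5, 12/5, 7/2)
obs 4: x=2 → posterior Dirichlet(7, 22/5, 17/5, 7/2)
obs 5: x=0 → posterior Dirichlet(8, 22/5, 17/5, 7/2)
obs 6: x=1 → posterior Dirichlet(8, 27/5, 17/5, 7/2)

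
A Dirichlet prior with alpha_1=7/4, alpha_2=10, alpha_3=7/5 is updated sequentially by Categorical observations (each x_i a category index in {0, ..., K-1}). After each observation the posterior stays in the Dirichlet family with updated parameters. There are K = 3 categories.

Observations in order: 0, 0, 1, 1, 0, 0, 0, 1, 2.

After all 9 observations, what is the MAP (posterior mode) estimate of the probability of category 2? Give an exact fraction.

obs 1: x=0 → posterior Dirichlet(11/4, 10, 7/5)
obs 2: x=0 → posterior Dirichlet(15/4, 10, 7/5)
obs 3: x=1 → posterior Dirichlet(15/4, 11, 7/5)
obs 4: x=1 → posterior Dirichlet(15/4, 12, 7/5)
obs 5: x=0 → posterior Dirichlet(19/4, 12, 7/5)
obs 6: x=0 → posterior Dirichlet(23/4, 12, 7/5)
obs 7: x=0 → posterior Dirichlet(27/4, 12, 7/5)
obs 8: x=1 → posterior Dirichlet(27/4, 13, 7/5)
obs 9: x=2 → posterior Dirichlet(27/4, 13, 12/5)

28/383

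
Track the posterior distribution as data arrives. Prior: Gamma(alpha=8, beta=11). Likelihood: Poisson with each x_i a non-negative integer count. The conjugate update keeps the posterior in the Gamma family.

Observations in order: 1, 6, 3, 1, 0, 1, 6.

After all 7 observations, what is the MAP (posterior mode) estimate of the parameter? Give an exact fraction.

25/18

obs 1: x=1 → posterior Gamma(9, 12)
obs 2: x=6 → posterior Gamma(15, 13)
obs 3: x=3 → posterior Gamma(18, 14)
obs 4: x=1 → posterior Gamma(19, 15)
obs 5: x=0 → posterior Gamma(19, 16)
obs 6: x=1 → posterior Gamma(20, 17)
obs 7: x=6 → posterior Gamma(26, 18)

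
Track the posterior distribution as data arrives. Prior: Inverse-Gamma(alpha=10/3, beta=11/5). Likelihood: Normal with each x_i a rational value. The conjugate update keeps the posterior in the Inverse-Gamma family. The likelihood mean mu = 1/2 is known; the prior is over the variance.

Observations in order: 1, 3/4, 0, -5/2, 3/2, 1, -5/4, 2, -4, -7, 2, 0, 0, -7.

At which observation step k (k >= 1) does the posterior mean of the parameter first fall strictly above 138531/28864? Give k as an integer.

k = 10

obs 1: x=1 → posterior Inverse-Gamma(23/6, 93/40)
obs 2: x=3/4 → posterior Inverse-Gamma(13/3, 377/160)
obs 3: x=0 → posterior Inverse-Gamma(29/6, 397/160)
obs 4: x=-5/2 → posterior Inverse-Gamma(16/3, 1117/160)
obs 5: x=3/2 → posterior Inverse-Gamma(35/6, 1197/160)
obs 6: x=1 → posterior Inverse-Gamma(19/3, 1217/160)
obs 7: x=-5/4 → posterior Inverse-Gamma(41/6, 731/80)
obs 8: x=2 → posterior Inverse-Gamma(22/3, 821/80)
obs 9: x=-4 → posterior Inverse-Gamma(47/6, 1631/80)
obs 10: x=-7 → posterior Inverse-Gamma(25/3, 3881/80)
obs 11: x=2 → posterior Inverse-Gamma(53/6, 3971/80)
obs 12: x=0 → posterior Inverse-Gamma(28/3, 3981/80)
obs 13: x=0 → posterior Inverse-Gamma(59/6, 3991/80)
obs 14: x=-7 → posterior Inverse-Gamma(31/3, 6241/80)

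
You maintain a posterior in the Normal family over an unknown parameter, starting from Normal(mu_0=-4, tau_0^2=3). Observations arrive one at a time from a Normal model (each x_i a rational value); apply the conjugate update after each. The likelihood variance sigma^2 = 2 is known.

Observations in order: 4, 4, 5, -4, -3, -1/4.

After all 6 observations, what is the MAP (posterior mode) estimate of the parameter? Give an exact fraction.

obs 1: x=4 → posterior Normal(4/5, 6/5)
obs 2: x=4 → posterior Normal(2, 3/4)
obs 3: x=5 → posterior Normal(31/11, 6/11)
obs 4: x=-4 → posterior Normal(19/14, 3/7)
obs 5: x=-3 → posterior Normal(10/17, 6/17)
obs 6: x=-1/4 → posterior Normal(37/80, 3/10)

37/80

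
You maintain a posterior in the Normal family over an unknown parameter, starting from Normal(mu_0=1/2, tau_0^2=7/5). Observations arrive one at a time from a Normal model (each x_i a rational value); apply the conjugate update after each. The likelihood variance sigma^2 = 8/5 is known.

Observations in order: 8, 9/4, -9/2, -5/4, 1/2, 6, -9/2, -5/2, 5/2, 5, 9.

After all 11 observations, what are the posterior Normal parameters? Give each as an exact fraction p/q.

mu_0=59/34, tau_0^2=56/425

obs 1: x=8 → posterior Normal(4, 56/75)
obs 2: x=9/4 → posterior Normal(303/88, 28/55)
obs 3: x=-9/2 → posterior Normal(177/116, 56/145)
obs 4: x=-5/4 → posterior Normal(71/72, 14/45)
obs 5: x=1/2 → posterior Normal(39/43, 56/215)
obs 6: x=6 → posterior Normal(81/50, 28/125)
obs 7: x=-9/2 → posterior Normal(33/38, 56/285)
obs 8: x=-5/2 → posterior Normal(1/2, 7/40)
obs 9: x=5/2 → posterior Normal(99/142, 56/355)
obs 10: x=5 → posterior Normal(13/12, 28/195)
obs 11: x=9 → posterior Normal(59/34, 56/425)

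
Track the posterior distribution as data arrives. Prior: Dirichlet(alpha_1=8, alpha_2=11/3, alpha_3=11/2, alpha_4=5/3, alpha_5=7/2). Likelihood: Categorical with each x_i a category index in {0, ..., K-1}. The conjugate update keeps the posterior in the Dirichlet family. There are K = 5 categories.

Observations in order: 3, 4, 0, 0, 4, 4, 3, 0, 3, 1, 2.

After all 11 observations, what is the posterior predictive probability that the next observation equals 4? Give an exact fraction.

39/200

obs 1: x=3 → posterior Dirichlet(8, 11/3, 11/2, 8/3, 7/2)
obs 2: x=4 → posterior Dirichlet(8, 11/3, 11/2, 8/3, 9/2)
obs 3: x=0 → posterior Dirichlet(9, 11/3, 11/2, 8/3, 9/2)
obs 4: x=0 → posterior Dirichlet(10, 11/3, 11/2, 8/3, 9/2)
obs 5: x=4 → posterior Dirichlet(10, 11/3, 11/2, 8/3, 11/2)
obs 6: x=4 → posterior Dirichlet(10, 11/3, 11/2, 8/3, 13/2)
obs 7: x=3 → posterior Dirichlet(10, 11/3, 11/2, 11/3, 13/2)
obs 8: x=0 → posterior Dirichlet(11, 11/3, 11/2, 11/3, 13/2)
obs 9: x=3 → posterior Dirichlet(11, 11/3, 11/2, 14/3, 13/2)
obs 10: x=1 → posterior Dirichlet(11, 14/3, 11/2, 14/3, 13/2)
obs 11: x=2 → posterior Dirichlet(11, 14/3, 13/2, 14/3, 13/2)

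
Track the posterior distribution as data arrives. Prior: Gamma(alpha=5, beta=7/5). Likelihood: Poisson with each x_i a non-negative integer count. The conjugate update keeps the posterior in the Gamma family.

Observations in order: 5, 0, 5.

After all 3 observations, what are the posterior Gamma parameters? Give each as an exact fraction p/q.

alpha=15, beta=22/5

obs 1: x=5 → posterior Gamma(10, 12/5)
obs 2: x=0 → posterior Gamma(10, 17/5)
obs 3: x=5 → posterior Gamma(15, 22/5)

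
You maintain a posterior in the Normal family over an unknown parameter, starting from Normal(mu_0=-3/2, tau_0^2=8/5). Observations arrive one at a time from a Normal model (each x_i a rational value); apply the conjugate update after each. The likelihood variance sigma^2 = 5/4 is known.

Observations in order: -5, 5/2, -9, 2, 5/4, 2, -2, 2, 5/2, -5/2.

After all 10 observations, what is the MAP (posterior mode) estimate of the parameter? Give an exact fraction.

-95/138

obs 1: x=-5 → posterior Normal(-395/114, 40/57)
obs 2: x=5/2 → posterior Normal(-235/178, 40/89)
obs 3: x=-9 → posterior Normal(-811/242, 40/121)
obs 4: x=2 → posterior Normal(-683/306, 40/153)
obs 5: x=5/4 → posterior Normal(-603/370, 8/37)
obs 6: x=2 → posterior Normal(-475/434, 40/217)
obs 7: x=-2 → posterior Normal(-201/166, 40/249)
obs 8: x=2 → posterior Normal(-475/562, 40/281)
obs 9: x=5/2 → posterior Normal(-315/626, 40/313)
obs 10: x=-5/2 → posterior Normal(-95/138, 8/69)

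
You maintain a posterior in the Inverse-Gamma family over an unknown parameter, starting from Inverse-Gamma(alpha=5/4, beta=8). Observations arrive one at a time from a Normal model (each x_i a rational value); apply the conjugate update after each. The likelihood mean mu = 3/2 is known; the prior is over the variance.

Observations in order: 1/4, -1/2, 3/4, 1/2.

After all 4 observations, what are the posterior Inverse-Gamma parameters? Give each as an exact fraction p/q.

obs 1: x=1/4 → posterior Inverse-Gamma(7/4, 281/32)
obs 2: x=-1/2 → posterior Inverse-Gamma(9/4, 345/32)
obs 3: x=3/4 → posterior Inverse-Gamma(11/4, 177/16)
obs 4: x=1/2 → posterior Inverse-Gamma(13/4, 185/16)

alpha=13/4, beta=185/16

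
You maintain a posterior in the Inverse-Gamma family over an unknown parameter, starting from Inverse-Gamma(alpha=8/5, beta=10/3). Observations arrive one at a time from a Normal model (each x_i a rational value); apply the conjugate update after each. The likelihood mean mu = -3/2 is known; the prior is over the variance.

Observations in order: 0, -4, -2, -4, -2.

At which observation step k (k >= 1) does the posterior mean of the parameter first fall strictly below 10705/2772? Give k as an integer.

obs 1: x=0 → posterior Inverse-Gamma(21/10, 107/24)
obs 2: x=-4 → posterior Inverse-Gamma(13/5, 91/12)
obs 3: x=-2 → posterior Inverse-Gamma(31/10, 185/24)
obs 4: x=-4 → posterior Inverse-Gamma(18/5, 65/6)
obs 5: x=-2 → posterior Inverse-Gamma(41/10, 263/24)

k = 3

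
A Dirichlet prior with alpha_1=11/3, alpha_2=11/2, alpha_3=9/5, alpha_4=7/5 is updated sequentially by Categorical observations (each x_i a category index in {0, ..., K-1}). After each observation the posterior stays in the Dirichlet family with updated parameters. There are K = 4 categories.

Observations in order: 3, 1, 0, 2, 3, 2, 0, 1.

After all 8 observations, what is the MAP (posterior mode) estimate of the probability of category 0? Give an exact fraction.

140/491

obs 1: x=3 → posterior Dirichlet(11/3, 11/2, 9/5, 12/5)
obs 2: x=1 → posterior Dirichlet(11/3, 13/2, 9/5, 12/5)
obs 3: x=0 → posterior Dirichlet(14/3, 13/2, 9/5, 12/5)
obs 4: x=2 → posterior Dirichlet(14/3, 13/2, 14/5, 12/5)
obs 5: x=3 → posterior Dirichlet(14/3, 13/2, 14/5, 17/5)
obs 6: x=2 → posterior Dirichlet(14/3, 13/2, 19/5, 17/5)
obs 7: x=0 → posterior Dirichlet(17/3, 13/2, 19/5, 17/5)
obs 8: x=1 → posterior Dirichlet(17/3, 15/2, 19/5, 17/5)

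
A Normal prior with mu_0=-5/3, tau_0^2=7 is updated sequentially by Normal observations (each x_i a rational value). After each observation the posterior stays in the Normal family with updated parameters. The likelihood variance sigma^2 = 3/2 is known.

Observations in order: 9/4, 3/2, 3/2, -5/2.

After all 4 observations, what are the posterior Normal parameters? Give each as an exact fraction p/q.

mu_0=67/118, tau_0^2=21/59

obs 1: x=9/4 → posterior Normal(53/34, 21/17)
obs 2: x=3/2 → posterior Normal(95/62, 21/31)
obs 3: x=3/2 → posterior Normal(137/90, 7/15)
obs 4: x=-5/2 → posterior Normal(67/118, 21/59)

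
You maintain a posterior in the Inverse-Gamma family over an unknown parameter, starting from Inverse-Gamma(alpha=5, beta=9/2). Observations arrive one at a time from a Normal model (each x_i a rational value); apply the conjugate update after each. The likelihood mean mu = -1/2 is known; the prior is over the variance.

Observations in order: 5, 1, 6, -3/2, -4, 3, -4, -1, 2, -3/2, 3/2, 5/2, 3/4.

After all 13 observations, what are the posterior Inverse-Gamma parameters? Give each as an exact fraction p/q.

obs 1: x=5 → posterior Inverse-Gamma(11/2, 157/8)
obs 2: x=1 → posterior Inverse-Gamma(6, 83/4)
obs 3: x=6 → posterior Inverse-Gamma(13/2, 335/8)
obs 4: x=-3/2 → posterior Inverse-Gamma(7, 339/8)
obs 5: x=-4 → posterior Inverse-Gamma(15/2, 97/2)
obs 6: x=3 → posterior Inverse-Gamma(8, 437/8)
obs 7: x=-4 → posterior Inverse-Gamma(17/2, 243/4)
obs 8: x=-1 → posterior Inverse-Gamma(9, 487/8)
obs 9: x=2 → posterior Inverse-Gamma(19/2, 64)
obs 10: x=-3/2 → posterior Inverse-Gamma(10, 129/2)
obs 11: x=3/2 → posterior Inverse-Gamma(21/2, 133/2)
obs 12: x=5/2 → posterior Inverse-Gamma(11, 71)
obs 13: x=3/4 → posterior Inverse-Gamma(23/2, 2297/32)

alpha=23/2, beta=2297/32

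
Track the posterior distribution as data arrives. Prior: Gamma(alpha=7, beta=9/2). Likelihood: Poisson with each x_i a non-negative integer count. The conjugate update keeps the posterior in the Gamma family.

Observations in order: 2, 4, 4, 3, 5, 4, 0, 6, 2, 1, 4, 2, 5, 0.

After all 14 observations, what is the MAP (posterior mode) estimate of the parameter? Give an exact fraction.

96/37

obs 1: x=2 → posterior Gamma(9, 11/2)
obs 2: x=4 → posterior Gamma(13, 13/2)
obs 3: x=4 → posterior Gamma(17, 15/2)
obs 4: x=3 → posterior Gamma(20, 17/2)
obs 5: x=5 → posterior Gamma(25, 19/2)
obs 6: x=4 → posterior Gamma(29, 21/2)
obs 7: x=0 → posterior Gamma(29, 23/2)
obs 8: x=6 → posterior Gamma(35, 25/2)
obs 9: x=2 → posterior Gamma(37, 27/2)
obs 10: x=1 → posterior Gamma(38, 29/2)
obs 11: x=4 → posterior Gamma(42, 31/2)
obs 12: x=2 → posterior Gamma(44, 33/2)
obs 13: x=5 → posterior Gamma(49, 35/2)
obs 14: x=0 → posterior Gamma(49, 37/2)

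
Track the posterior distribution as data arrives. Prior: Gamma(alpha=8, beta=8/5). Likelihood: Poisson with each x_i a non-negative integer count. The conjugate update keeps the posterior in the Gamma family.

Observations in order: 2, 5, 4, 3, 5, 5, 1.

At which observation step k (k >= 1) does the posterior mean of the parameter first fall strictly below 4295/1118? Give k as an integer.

k = 7

obs 1: x=2 → posterior Gamma(10, 13/5)
obs 2: x=5 → posterior Gamma(15, 18/5)
obs 3: x=4 → posterior Gamma(19, 23/5)
obs 4: x=3 → posterior Gamma(22, 28/5)
obs 5: x=5 → posterior Gamma(27, 33/5)
obs 6: x=5 → posterior Gamma(32, 38/5)
obs 7: x=1 → posterior Gamma(33, 43/5)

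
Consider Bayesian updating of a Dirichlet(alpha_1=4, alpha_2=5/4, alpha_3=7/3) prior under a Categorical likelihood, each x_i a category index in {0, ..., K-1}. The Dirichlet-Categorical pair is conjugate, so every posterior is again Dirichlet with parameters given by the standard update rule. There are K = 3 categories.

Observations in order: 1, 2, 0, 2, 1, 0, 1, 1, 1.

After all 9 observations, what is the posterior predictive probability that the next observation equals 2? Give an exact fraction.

52/199

obs 1: x=1 → posterior Dirichlet(4, 9/4, 7/3)
obs 2: x=2 → posterior Dirichlet(4, 9/4, 10/3)
obs 3: x=0 → posterior Dirichlet(5, 9/4, 10/3)
obs 4: x=2 → posterior Dirichlet(5, 9/4, 13/3)
obs 5: x=1 → posterior Dirichlet(5, 13/4, 13/3)
obs 6: x=0 → posterior Dirichlet(6, 13/4, 13/3)
obs 7: x=1 → posterior Dirichlet(6, 17/4, 13/3)
obs 8: x=1 → posterior Dirichlet(6, 21/4, 13/3)
obs 9: x=1 → posterior Dirichlet(6, 25/4, 13/3)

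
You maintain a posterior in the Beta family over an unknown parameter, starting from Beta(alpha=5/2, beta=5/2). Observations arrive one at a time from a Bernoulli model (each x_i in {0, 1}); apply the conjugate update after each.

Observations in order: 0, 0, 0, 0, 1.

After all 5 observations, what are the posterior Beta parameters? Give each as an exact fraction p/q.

alpha=7/2, beta=13/2

obs 1: x=0 → posterior Beta(5/2, 7/2)
obs 2: x=0 → posterior Beta(5/2, 9/2)
obs 3: x=0 → posterior Beta(5/2, 11/2)
obs 4: x=0 → posterior Beta(5/2, 13/2)
obs 5: x=1 → posterior Beta(7/2, 13/2)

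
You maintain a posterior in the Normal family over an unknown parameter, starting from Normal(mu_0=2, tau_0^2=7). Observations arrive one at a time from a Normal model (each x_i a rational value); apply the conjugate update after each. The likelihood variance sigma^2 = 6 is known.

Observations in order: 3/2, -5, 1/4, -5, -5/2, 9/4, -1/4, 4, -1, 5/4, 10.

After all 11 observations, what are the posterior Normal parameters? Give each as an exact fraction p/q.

mu_0=101/166, tau_0^2=42/83

obs 1: x=3/2 → posterior Normal(45/26, 42/13)
obs 2: x=-5 → posterior Normal(-5/8, 21/10)
obs 3: x=1/4 → posterior Normal(-43/108, 14/9)
obs 4: x=-5 → posterior Normal(-183/136, 21/17)
obs 5: x=-5/2 → posterior Normal(-253/164, 42/41)
obs 6: x=9/4 → posterior Normal(-95/96, 7/8)
obs 7: x=-1/4 → posterior Normal(-197/220, 42/55)
obs 8: x=4 → posterior Normal(-85/248, 21/31)
obs 9: x=-1 → posterior Normal(-113/276, 14/23)
obs 10: x=5/4 → posterior Normal(-39/152, 21/38)
obs 11: x=10 → posterior Normal(101/166, 42/83)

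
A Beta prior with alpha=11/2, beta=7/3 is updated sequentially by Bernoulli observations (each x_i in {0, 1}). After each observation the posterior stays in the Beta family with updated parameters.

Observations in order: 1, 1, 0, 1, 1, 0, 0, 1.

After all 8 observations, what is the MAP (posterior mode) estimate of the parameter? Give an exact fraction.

obs 1: x=1 → posterior Beta(13/2, 7/3)
obs 2: x=1 → posterior Beta(15/2, 7/3)
obs 3: x=0 → posterior Beta(15/2, 10/3)
obs 4: x=1 → posterior Beta(17/2, 10/3)
obs 5: x=1 → posterior Beta(19/2, 10/3)
obs 6: x=0 → posterior Beta(19/2, 13/3)
obs 7: x=0 → posterior Beta(19/2, 16/3)
obs 8: x=1 → posterior Beta(21/2, 16/3)

57/83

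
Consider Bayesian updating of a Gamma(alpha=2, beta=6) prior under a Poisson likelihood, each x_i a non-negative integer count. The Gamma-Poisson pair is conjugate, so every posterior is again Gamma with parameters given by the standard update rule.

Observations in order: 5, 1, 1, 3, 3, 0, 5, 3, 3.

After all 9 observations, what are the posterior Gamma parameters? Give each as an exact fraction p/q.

obs 1: x=5 → posterior Gamma(7, 7)
obs 2: x=1 → posterior Gamma(8, 8)
obs 3: x=1 → posterior Gamma(9, 9)
obs 4: x=3 → posterior Gamma(12, 10)
obs 5: x=3 → posterior Gamma(15, 11)
obs 6: x=0 → posterior Gamma(15, 12)
obs 7: x=5 → posterior Gamma(20, 13)
obs 8: x=3 → posterior Gamma(23, 14)
obs 9: x=3 → posterior Gamma(26, 15)

alpha=26, beta=15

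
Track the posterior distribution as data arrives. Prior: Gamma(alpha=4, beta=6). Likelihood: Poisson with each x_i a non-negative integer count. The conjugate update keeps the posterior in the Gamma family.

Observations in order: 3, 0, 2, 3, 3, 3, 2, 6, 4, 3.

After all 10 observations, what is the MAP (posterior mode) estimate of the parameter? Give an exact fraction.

2

obs 1: x=3 → posterior Gamma(7, 7)
obs 2: x=0 → posterior Gamma(7, 8)
obs 3: x=2 → posterior Gamma(9, 9)
obs 4: x=3 → posterior Gamma(12, 10)
obs 5: x=3 → posterior Gamma(15, 11)
obs 6: x=3 → posterior Gamma(18, 12)
obs 7: x=2 → posterior Gamma(20, 13)
obs 8: x=6 → posterior Gamma(26, 14)
obs 9: x=4 → posterior Gamma(30, 15)
obs 10: x=3 → posterior Gamma(33, 16)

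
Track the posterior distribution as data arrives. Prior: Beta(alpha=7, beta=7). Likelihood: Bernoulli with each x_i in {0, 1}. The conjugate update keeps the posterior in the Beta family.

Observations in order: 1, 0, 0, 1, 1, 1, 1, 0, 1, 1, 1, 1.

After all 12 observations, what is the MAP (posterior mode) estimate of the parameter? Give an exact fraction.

obs 1: x=1 → posterior Beta(8, 7)
obs 2: x=0 → posterior Beta(8, 8)
obs 3: x=0 → posterior Beta(8, 9)
obs 4: x=1 → posterior Beta(9, 9)
obs 5: x=1 → posterior Beta(10, 9)
obs 6: x=1 → posterior Beta(11, 9)
obs 7: x=1 → posterior Beta(12, 9)
obs 8: x=0 → posterior Beta(12, 10)
obs 9: x=1 → posterior Beta(13, 10)
obs 10: x=1 → posterior Beta(14, 10)
obs 11: x=1 → posterior Beta(15, 10)
obs 12: x=1 → posterior Beta(16, 10)

5/8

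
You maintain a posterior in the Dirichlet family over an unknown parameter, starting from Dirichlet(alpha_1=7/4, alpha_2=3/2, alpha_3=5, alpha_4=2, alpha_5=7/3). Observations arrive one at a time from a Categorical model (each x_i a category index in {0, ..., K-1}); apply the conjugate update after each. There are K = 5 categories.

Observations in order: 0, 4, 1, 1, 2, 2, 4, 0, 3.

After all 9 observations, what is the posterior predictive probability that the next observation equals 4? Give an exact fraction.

52/259

obs 1: x=0 → posterior Dirichlet(11/4, 3/2, 5, 2, 7/3)
obs 2: x=4 → posterior Dirichlet(11/4, 3/2, 5, 2, 10/3)
obs 3: x=1 → posterior Dirichlet(11/4, 5/2, 5, 2, 10/3)
obs 4: x=1 → posterior Dirichlet(11/4, 7/2, 5, 2, 10/3)
obs 5: x=2 → posterior Dirichlet(11/4, 7/2, 6, 2, 10/3)
obs 6: x=2 → posterior Dirichlet(11/4, 7/2, 7, 2, 10/3)
obs 7: x=4 → posterior Dirichlet(11/4, 7/2, 7, 2, 13/3)
obs 8: x=0 → posterior Dirichlet(15/4, 7/2, 7, 2, 13/3)
obs 9: x=3 → posterior Dirichlet(15/4, 7/2, 7, 3, 13/3)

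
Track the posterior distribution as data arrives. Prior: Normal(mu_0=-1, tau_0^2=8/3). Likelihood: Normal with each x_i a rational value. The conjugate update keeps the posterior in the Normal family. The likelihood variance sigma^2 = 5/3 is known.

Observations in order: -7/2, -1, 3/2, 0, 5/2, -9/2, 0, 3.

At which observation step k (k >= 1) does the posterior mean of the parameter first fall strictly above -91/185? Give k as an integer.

obs 1: x=-7/2 → posterior Normal(-33/13, 40/39)
obs 2: x=-1 → posterior Normal(-41/21, 40/63)
obs 3: x=3/2 → posterior Normal(-1, 40/87)
obs 4: x=0 → posterior Normal(-29/37, 40/111)
obs 5: x=5/2 → posterior Normal(-1/5, 8/27)
obs 6: x=-9/2 → posterior Normal(-45/53, 40/159)
obs 7: x=0 → posterior Normal(-45/61, 40/183)
obs 8: x=3 → posterior Normal(-7/23, 40/207)

k = 5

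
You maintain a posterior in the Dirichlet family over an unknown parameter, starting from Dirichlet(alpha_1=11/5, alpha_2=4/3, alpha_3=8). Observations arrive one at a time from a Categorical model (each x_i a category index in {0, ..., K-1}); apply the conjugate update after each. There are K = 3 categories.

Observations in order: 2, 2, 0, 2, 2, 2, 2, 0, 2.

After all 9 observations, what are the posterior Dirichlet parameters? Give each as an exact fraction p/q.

obs 1: x=2 → posterior Dirichlet(11/5, 4/3, 9)
obs 2: x=2 → posterior Dirichlet(11/5, 4/3, 10)
obs 3: x=0 → posterior Dirichlet(16/5, 4/3, 10)
obs 4: x=2 → posterior Dirichlet(16/5, 4/3, 11)
obs 5: x=2 → posterior Dirichlet(16/5, 4/3, 12)
obs 6: x=2 → posterior Dirichlet(16/5, 4/3, 13)
obs 7: x=2 → posterior Dirichlet(16/5, 4/3, 14)
obs 8: x=0 → posterior Dirichlet(21/5, 4/3, 14)
obs 9: x=2 → posterior Dirichlet(21/5, 4/3, 15)

alpha_1=21/5, alpha_2=4/3, alpha_3=15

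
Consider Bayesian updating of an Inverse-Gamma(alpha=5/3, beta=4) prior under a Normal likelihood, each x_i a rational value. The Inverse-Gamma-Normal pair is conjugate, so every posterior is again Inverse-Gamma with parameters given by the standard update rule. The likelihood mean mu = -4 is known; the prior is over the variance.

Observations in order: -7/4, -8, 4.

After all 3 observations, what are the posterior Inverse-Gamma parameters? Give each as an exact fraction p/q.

alpha=19/6, beta=1489/32

obs 1: x=-7/4 → posterior Inverse-Gamma(13/6, 209/32)
obs 2: x=-8 → posterior Inverse-Gamma(8/3, 465/32)
obs 3: x=4 → posterior Inverse-Gamma(19/6, 1489/32)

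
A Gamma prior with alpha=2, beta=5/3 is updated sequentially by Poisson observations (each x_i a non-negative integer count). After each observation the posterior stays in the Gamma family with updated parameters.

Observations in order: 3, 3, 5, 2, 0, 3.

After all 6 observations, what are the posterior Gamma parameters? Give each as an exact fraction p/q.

alpha=18, beta=23/3

obs 1: x=3 → posterior Gamma(5, 8/3)
obs 2: x=3 → posterior Gamma(8, 11/3)
obs 3: x=5 → posterior Gamma(13, 14/3)
obs 4: x=2 → posterior Gamma(15, 17/3)
obs 5: x=0 → posterior Gamma(15, 20/3)
obs 6: x=3 → posterior Gamma(18, 23/3)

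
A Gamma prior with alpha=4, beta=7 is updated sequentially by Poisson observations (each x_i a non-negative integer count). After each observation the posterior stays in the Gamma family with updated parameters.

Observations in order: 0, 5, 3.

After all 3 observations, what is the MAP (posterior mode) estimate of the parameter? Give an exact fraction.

obs 1: x=0 → posterior Gamma(4, 8)
obs 2: x=5 → posterior Gamma(9, 9)
obs 3: x=3 → posterior Gamma(12, 10)

11/10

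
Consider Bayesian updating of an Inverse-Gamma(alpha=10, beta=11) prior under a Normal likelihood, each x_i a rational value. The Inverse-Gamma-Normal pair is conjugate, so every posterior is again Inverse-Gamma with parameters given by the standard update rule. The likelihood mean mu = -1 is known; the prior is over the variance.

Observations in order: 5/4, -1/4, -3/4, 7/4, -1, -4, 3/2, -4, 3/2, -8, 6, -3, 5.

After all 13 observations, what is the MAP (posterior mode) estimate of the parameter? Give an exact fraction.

163/28

obs 1: x=5/4 → posterior Inverse-Gamma(21/2, 433/32)
obs 2: x=-1/4 → posterior Inverse-Gamma(11, 221/16)
obs 3: x=-3/4 → posterior Inverse-Gamma(23/2, 443/32)
obs 4: x=7/4 → posterior Inverse-Gamma(12, 141/8)
obs 5: x=-1 → posterior Inverse-Gamma(25/2, 141/8)
obs 6: x=-4 → posterior Inverse-Gamma(13, 177/8)
obs 7: x=3/2 → posterior Inverse-Gamma(27/2, 101/4)
obs 8: x=-4 → posterior Inverse-Gamma(14, 119/4)
obs 9: x=3/2 → posterior Inverse-Gamma(29/2, 263/8)
obs 10: x=-8 → posterior Inverse-Gamma(15, 459/8)
obs 11: x=6 → posterior Inverse-Gamma(31/2, 655/8)
obs 12: x=-3 → posterior Inverse-Gamma(16, 671/8)
obs 13: x=5 → posterior Inverse-Gamma(33/2, 815/8)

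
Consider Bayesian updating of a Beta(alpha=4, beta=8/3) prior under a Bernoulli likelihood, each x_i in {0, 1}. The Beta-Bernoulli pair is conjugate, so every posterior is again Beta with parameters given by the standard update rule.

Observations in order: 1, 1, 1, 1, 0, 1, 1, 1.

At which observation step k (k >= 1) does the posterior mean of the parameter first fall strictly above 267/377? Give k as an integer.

obs 1: x=1 → posterior Beta(5, 8/3)
obs 2: x=1 → posterior Beta(6, 8/3)
obs 3: x=1 → posterior Beta(7, 8/3)
obs 4: x=1 → posterior Beta(8, 8/3)
obs 5: x=0 → posterior Beta(8, 11/3)
obs 6: x=1 → posterior Beta(9, 11/3)
obs 7: x=1 → posterior Beta(10, 11/3)
obs 8: x=1 → posterior Beta(11, 11/3)

k = 3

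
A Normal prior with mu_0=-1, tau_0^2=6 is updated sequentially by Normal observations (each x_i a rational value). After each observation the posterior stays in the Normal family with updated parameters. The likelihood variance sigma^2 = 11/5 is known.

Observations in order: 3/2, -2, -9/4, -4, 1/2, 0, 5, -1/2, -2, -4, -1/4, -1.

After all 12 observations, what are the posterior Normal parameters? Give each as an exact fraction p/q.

obs 1: x=3/2 → posterior Normal(34/41, 66/41)
obs 2: x=-2 → posterior Normal(-26/71, 66/71)
obs 3: x=-9/4 → posterior Normal(-187/202, 66/101)
obs 4: x=-4 → posterior Normal(-427/262, 66/131)
obs 5: x=1/2 → posterior Normal(-397/322, 66/161)
obs 6: x=0 → posterior Normal(-397/382, 66/191)
obs 7: x=5 → posterior Normal(-97/442, 66/221)
obs 8: x=-1/2 → posterior Normal(-127/502, 66/251)
obs 9: x=-2 → posterior Normal(-247/562, 66/281)
obs 10: x=-4 → posterior Normal(-487/622, 66/311)
obs 11: x=-1/4 → posterior Normal(-251/341, 6/31)
obs 12: x=-1 → posterior Normal(-281/371, 66/371)

mu_0=-281/371, tau_0^2=66/371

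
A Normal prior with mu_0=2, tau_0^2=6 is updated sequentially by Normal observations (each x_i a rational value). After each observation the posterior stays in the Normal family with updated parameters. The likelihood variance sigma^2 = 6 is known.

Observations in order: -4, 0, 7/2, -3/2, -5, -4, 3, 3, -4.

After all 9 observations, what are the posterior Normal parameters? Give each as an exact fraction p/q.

obs 1: x=-4 → posterior Normal(-1, 3)
obs 2: x=0 → posterior Normal(-2/3, 2)
obs 3: x=7/2 → posterior Normal(3/8, 3/2)
obs 4: x=-3/2 → posterior Normal(0, 6/5)
obs 5: x=-5 → posterior Normal(-5/6, 1)
obs 6: x=-4 → posterior Normal(-9/7, 6/7)
obs 7: x=3 → posterior Normal(-3/4, 3/4)
obs 8: x=3 → posterior Normal(-1/3, 2/3)
obs 9: x=-4 → posterior Normal(-7/10, 3/5)

mu_0=-7/10, tau_0^2=3/5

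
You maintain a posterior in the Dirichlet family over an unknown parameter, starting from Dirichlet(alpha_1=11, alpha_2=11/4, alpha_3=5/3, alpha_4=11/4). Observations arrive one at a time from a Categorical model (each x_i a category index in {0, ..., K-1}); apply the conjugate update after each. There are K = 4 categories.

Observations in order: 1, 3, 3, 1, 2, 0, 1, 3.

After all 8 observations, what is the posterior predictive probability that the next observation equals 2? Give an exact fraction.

16/157

obs 1: x=1 → posterior Dirichlet(11, 15/4, 5/3, 11/4)
obs 2: x=3 → posterior Dirichlet(11, 15/4, 5/3, 15/4)
obs 3: x=3 → posterior Dirichlet(11, 15/4, 5/3, 19/4)
obs 4: x=1 → posterior Dirichlet(11, 19/4, 5/3, 19/4)
obs 5: x=2 → posterior Dirichlet(11, 19/4, 8/3, 19/4)
obs 6: x=0 → posterior Dirichlet(12, 19/4, 8/3, 19/4)
obs 7: x=1 → posterior Dirichlet(12, 23/4, 8/3, 19/4)
obs 8: x=3 → posterior Dirichlet(12, 23/4, 8/3, 23/4)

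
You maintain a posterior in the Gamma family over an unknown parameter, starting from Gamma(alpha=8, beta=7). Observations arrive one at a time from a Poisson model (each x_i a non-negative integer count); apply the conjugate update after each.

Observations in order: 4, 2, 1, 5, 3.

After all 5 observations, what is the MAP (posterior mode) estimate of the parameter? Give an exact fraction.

11/6

obs 1: x=4 → posterior Gamma(12, 8)
obs 2: x=2 → posterior Gamma(14, 9)
obs 3: x=1 → posterior Gamma(15, 10)
obs 4: x=5 → posterior Gamma(20, 11)
obs 5: x=3 → posterior Gamma(23, 12)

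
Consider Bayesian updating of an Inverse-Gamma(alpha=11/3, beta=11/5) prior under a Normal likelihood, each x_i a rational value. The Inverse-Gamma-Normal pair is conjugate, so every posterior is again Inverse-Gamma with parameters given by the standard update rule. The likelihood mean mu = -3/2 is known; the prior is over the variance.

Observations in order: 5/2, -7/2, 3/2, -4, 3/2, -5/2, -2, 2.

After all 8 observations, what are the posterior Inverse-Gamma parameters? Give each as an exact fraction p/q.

obs 1: x=5/2 → posterior Inverse-Gamma(25/6, 51/5)
obs 2: x=-7/2 → posterior Inverse-Gamma(14/3, 61/5)
obs 3: x=3/2 → posterior Inverse-Gamma(31/6, 167/10)
obs 4: x=-4 → posterior Inverse-Gamma(17/3, 793/40)
obs 5: x=3/2 → posterior Inverse-Gamma(37/6, 973/40)
obs 6: x=-5/2 → posterior Inverse-Gamma(20/3, 993/40)
obs 7: x=-2 → posterior Inverse-Gamma(43/6, 499/20)
obs 8: x=2 → posterior Inverse-Gamma(23/3, 1243/40)

alpha=23/3, beta=1243/40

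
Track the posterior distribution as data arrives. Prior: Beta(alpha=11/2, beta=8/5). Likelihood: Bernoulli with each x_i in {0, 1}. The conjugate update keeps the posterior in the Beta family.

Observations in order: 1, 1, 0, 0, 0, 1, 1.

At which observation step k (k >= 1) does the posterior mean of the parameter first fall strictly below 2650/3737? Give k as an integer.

k = 4

obs 1: x=1 → posterior Beta(13/2, 8/5)
obs 2: x=1 → posterior Beta(15/2, 8/5)
obs 3: x=0 → posterior Beta(15/2, 13/5)
obs 4: x=0 → posterior Beta(15/2, 18/5)
obs 5: x=0 → posterior Beta(15/2, 23/5)
obs 6: x=1 → posterior Beta(17/2, 23/5)
obs 7: x=1 → posterior Beta(19/2, 23/5)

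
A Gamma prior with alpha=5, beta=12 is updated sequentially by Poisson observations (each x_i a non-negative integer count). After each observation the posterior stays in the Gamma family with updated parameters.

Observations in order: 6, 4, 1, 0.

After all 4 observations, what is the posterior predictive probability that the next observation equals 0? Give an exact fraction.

18446744073709551616/48661191875666868481

obs 1: x=6 → posterior Gamma(11, 13)
obs 2: x=4 → posterior Gamma(15, 14)
obs 3: x=1 → posterior Gamma(16, 15)
obs 4: x=0 → posterior Gamma(16, 16)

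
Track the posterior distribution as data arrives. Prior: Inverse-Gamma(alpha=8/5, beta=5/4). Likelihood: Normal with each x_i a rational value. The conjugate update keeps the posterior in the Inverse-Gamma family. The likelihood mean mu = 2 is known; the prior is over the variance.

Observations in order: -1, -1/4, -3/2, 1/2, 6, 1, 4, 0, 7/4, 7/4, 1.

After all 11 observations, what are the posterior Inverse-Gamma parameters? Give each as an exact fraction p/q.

alpha=71/10, beta=915/32

obs 1: x=-1 → posterior Inverse-Gamma(21/10, 23/4)
obs 2: x=-1/4 → posterior Inverse-Gamma(13/5, 265/32)
obs 3: x=-3/2 → posterior Inverse-Gamma(31/10, 461/32)
obs 4: x=1/2 → posterior Inverse-Gamma(18/5, 497/32)
obs 5: x=6 → posterior Inverse-Gamma(41/10, 753/32)
obs 6: x=1 → posterior Inverse-Gamma(23/5, 769/32)
obs 7: x=4 → posterior Inverse-Gamma(51/10, 833/32)
obs 8: x=0 → posterior Inverse-Gamma(28/5, 897/32)
obs 9: x=7/4 → posterior Inverse-Gamma(61/10, 449/16)
obs 10: x=7/4 → posterior Inverse-Gamma(33/5, 899/32)
obs 11: x=1 → posterior Inverse-Gamma(71/10, 915/32)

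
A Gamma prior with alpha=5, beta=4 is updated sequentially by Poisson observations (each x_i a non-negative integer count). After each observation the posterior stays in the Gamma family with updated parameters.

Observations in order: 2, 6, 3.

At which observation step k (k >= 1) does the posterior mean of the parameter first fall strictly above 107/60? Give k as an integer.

k = 2

obs 1: x=2 → posterior Gamma(7, 5)
obs 2: x=6 → posterior Gamma(13, 6)
obs 3: x=3 → posterior Gamma(16, 7)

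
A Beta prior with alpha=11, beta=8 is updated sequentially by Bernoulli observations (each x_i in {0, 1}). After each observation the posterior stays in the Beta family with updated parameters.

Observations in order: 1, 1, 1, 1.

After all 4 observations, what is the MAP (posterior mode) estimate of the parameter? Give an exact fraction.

2/3

obs 1: x=1 → posterior Beta(12, 8)
obs 2: x=1 → posterior Beta(13, 8)
obs 3: x=1 → posterior Beta(14, 8)
obs 4: x=1 → posterior Beta(15, 8)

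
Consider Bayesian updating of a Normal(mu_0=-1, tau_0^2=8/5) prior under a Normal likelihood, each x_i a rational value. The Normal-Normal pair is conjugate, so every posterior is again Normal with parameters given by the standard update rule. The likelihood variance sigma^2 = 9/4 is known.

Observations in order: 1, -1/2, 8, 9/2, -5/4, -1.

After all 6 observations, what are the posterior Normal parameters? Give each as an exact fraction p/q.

mu_0=299/237, tau_0^2=24/79

obs 1: x=1 → posterior Normal(-13/77, 72/77)
obs 2: x=-1/2 → posterior Normal(-29/109, 72/109)
obs 3: x=8 → posterior Normal(227/141, 24/47)
obs 4: x=9/2 → posterior Normal(371/173, 72/173)
obs 5: x=-5/4 → posterior Normal(331/205, 72/205)
obs 6: x=-1 → posterior Normal(299/237, 24/79)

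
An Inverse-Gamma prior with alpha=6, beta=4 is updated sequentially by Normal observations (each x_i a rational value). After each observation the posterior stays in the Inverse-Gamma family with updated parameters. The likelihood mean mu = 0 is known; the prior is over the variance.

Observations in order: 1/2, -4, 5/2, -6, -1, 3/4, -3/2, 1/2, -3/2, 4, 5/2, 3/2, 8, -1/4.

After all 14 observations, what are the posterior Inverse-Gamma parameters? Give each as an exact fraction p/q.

alpha=13, beta=1291/16

obs 1: x=1/2 → posterior Inverse-Gamma(13/2, 33/8)
obs 2: x=-4 → posterior Inverse-Gamma(7, 97/8)
obs 3: x=5/2 → posterior Inverse-Gamma(15/2, 61/4)
obs 4: x=-6 → posterior Inverse-Gamma(8, 133/4)
obs 5: x=-1 → posterior Inverse-Gamma(17/2, 135/4)
obs 6: x=3/4 → posterior Inverse-Gamma(9, 1089/32)
obs 7: x=-3/2 → posterior Inverse-Gamma(19/2, 1125/32)
obs 8: x=1/2 → posterior Inverse-Gamma(10, 1129/32)
obs 9: x=-3/2 → posterior Inverse-Gamma(21/2, 1165/32)
obs 10: x=4 → posterior Inverse-Gamma(11, 1421/32)
obs 11: x=5/2 → posterior Inverse-Gamma(23/2, 1521/32)
obs 12: x=3/2 → posterior Inverse-Gamma(12, 1557/32)
obs 13: x=8 → posterior Inverse-Gamma(25/2, 2581/32)
obs 14: x=-1/4 → posterior Inverse-Gamma(13, 1291/16)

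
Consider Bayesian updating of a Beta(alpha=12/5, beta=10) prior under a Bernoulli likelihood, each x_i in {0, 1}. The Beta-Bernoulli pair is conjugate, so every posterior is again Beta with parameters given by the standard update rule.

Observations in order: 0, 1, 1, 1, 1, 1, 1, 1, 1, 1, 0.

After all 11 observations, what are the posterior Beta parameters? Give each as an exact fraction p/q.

alpha=57/5, beta=12

obs 1: x=0 → posterior Beta(12/5, 11)
obs 2: x=1 → posterior Beta(17/5, 11)
obs 3: x=1 → posterior Beta(22/5, 11)
obs 4: x=1 → posterior Beta(27/5, 11)
obs 5: x=1 → posterior Beta(32/5, 11)
obs 6: x=1 → posterior Beta(37/5, 11)
obs 7: x=1 → posterior Beta(42/5, 11)
obs 8: x=1 → posterior Beta(47/5, 11)
obs 9: x=1 → posterior Beta(52/5, 11)
obs 10: x=1 → posterior Beta(57/5, 11)
obs 11: x=0 → posterior Beta(57/5, 12)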